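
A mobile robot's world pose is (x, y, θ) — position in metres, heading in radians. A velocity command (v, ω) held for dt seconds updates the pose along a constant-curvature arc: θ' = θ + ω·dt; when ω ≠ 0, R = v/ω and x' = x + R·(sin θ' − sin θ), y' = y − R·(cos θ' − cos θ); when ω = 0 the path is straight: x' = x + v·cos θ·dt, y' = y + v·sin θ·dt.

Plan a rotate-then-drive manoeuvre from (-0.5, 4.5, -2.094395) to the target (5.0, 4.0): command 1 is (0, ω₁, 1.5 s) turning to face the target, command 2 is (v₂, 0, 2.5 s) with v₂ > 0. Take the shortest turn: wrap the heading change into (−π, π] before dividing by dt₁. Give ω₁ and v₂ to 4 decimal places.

heading to target = atan2(4−4.5, 5−-0.5) = -0.0907
Δθ = wrap(-0.0907 − -2.0944) = 2.0037; ω₁ = Δθ/dt₁ = 1.3358
distance = √((5−-0.5)² + (4−4.5)²) = 5.5227; v₂ = distance/dt₂ = 2.2091

ω₁ = 1.3358, v₂ = 2.2091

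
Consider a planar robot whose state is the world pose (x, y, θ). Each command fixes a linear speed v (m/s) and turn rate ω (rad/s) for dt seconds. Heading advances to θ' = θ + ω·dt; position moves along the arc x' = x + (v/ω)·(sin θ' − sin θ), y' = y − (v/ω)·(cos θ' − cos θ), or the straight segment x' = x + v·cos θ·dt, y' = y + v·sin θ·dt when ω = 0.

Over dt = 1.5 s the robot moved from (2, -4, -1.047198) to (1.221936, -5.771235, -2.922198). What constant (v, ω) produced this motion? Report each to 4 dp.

Δθ = -2.922198 − -1.047198 = -1.875000
ω = Δθ/dt = -1.875000/1.5 = -1.2500
R = −Δy/(cos θ' − cos θ) = -1.2000
v = R·ω = -1.2000·-1.2500 = 1.5000

v = 1.5000, ω = -1.2500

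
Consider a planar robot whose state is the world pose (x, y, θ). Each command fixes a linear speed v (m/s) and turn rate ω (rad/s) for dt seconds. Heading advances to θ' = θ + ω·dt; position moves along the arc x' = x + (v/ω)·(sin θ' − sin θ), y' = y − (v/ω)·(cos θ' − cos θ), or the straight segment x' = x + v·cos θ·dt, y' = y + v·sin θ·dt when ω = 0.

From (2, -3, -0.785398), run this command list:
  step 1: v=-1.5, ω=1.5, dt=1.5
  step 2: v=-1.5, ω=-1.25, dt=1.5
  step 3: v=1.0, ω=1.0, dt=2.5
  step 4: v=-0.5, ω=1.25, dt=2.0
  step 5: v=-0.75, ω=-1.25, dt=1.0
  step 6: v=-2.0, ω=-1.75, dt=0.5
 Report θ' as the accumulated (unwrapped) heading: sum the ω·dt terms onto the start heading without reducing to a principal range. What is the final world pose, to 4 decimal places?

(2.0565, -2.7270, 2.4646)

step 1: θ'=1.4646 (R=-1.0000) → pose (0.2985, -3.6011, 1.4646)
step 2: θ'=-0.4104 (R=1.2000) → pose (-1.3735, -4.5743, -0.4104)
step 3: θ'=2.0896 (R=1.0000) → pose (-0.1061, -3.1615, 2.0896)
step 4: θ'=4.5896 (R=-0.4000) → pose (0.6383, -3.0121, 4.5896)
step 5: θ'=3.3396 (R=0.6000) → pose (1.1157, -2.4973, 3.3396)
step 6: θ'=2.4646 (R=1.1429) → pose (2.0565, -2.7270, 2.4646)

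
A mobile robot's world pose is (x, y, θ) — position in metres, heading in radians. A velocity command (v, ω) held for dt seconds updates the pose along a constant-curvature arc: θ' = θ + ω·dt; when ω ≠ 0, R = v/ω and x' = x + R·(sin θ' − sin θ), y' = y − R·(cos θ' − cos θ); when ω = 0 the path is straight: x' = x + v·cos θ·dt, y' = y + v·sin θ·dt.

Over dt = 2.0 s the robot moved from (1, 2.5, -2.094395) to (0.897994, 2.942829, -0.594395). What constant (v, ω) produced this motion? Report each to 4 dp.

Δθ = -0.594395 − -2.094395 = 1.500000
ω = Δθ/dt = 1.500000/2.0 = 0.7500
R = −Δy/(cos θ' − cos θ) = -0.3333
v = R·ω = -0.3333·0.7500 = -0.2500

v = -0.2500, ω = 0.7500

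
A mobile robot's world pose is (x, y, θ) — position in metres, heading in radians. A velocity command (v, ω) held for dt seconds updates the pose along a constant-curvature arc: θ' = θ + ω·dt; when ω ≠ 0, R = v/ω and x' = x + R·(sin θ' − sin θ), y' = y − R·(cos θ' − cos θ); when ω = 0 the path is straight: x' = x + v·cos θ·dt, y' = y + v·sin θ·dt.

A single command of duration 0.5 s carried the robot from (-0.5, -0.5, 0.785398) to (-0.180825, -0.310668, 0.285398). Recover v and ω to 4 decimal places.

v = 0.7500, ω = -1.0000

Δθ = 0.285398 − 0.785398 = -0.500000
ω = Δθ/dt = -0.500000/0.5 = -1.0000
R = Δx/(sin θ' − sin θ) = -0.7500
v = R·ω = -0.7500·-1.0000 = 0.7500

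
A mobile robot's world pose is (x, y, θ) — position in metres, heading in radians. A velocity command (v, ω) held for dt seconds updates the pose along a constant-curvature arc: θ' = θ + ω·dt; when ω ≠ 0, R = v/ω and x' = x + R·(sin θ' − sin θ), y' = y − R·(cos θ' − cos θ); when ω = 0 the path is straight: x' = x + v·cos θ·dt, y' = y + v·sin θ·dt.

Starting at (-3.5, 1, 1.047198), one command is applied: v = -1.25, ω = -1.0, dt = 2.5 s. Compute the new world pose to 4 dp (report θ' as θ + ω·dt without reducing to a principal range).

(-5.8238, 1.4778, -1.4528)

θ' = 1.0472 + -1.0·2.5 = -1.4528
R = v/ω = -1.25/-1.0 = 1.2500
x' = -3.5 + 1.2500·(sin -1.4528 − sin 1.0472) = -5.8238
y' = 1 − 1.2500·(cos -1.4528 − cos 1.0472) = 1.4778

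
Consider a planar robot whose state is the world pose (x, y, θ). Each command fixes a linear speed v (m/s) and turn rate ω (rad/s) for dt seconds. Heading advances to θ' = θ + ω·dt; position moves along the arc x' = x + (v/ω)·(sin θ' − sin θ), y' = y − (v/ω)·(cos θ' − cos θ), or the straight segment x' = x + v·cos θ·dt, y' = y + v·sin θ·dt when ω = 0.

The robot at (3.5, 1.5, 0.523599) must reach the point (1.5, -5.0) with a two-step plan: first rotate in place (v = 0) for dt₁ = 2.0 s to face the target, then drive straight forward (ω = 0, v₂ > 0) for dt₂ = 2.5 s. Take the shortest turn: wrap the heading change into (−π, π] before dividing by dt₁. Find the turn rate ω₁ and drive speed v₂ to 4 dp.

heading to target = atan2(-5−1.5, 1.5−3.5) = -1.8693
Δθ = wrap(-1.8693 − 0.5236) = -2.3929; ω₁ = Δθ/dt₁ = -1.1964
distance = √((1.5−3.5)² + (-5−1.5)²) = 6.8007; v₂ = distance/dt₂ = 2.7203

ω₁ = -1.1964, v₂ = 2.7203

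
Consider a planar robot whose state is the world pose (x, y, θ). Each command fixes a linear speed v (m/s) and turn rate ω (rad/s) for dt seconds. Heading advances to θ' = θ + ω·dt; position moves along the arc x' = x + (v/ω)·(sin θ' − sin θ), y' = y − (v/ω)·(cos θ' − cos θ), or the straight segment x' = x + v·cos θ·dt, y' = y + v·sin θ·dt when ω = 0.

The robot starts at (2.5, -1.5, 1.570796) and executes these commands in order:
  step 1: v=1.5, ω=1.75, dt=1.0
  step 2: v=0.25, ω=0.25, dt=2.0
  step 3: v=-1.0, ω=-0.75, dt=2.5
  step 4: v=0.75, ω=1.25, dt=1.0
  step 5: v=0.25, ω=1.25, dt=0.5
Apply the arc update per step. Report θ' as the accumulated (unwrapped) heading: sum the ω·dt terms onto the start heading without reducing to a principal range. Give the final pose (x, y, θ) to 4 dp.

step 1: θ'=3.3208 (R=0.8571) → pose (1.4901, -0.6566, 3.3208)
step 2: θ'=3.8208 (R=1.0000) → pose (1.0401, -0.8625, 3.8208)
step 3: θ'=1.9458 (R=1.3333) → pose (3.1184, -1.4116, 1.9458)
step 4: θ'=3.1958 (R=0.6000) → pose (2.5276, -1.0322, 3.1958)
step 5: θ'=3.8208 (R=0.2000) → pose (2.4128, -1.0763, 3.8208)

(2.4128, -1.0763, 3.8208)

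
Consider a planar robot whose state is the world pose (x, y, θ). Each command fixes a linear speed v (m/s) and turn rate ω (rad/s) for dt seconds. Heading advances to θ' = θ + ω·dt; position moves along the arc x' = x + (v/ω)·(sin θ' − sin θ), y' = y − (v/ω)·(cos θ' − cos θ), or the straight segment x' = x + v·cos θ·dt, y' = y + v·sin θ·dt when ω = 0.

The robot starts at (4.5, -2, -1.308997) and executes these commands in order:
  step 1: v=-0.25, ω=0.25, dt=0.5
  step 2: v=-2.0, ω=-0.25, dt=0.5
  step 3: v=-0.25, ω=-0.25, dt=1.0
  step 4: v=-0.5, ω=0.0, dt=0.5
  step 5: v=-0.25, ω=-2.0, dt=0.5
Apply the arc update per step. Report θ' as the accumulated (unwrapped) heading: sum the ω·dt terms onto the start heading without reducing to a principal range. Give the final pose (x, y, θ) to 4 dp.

(4.1610, -0.3315, -2.5590)

step 1: θ'=-1.1840 (R=-1.0000) → pose (4.4602, -1.8816, -1.1840)
step 2: θ'=-1.3090 (R=8.0000) → pose (4.1418, -0.9343, -1.3090)
step 3: θ'=-1.5590 (R=1.0000) → pose (4.1078, -0.6873, -1.5590)
step 4: θ'=-1.5590 (straight) → pose (4.1048, -0.4373, -1.5590)
step 5: θ'=-2.5590 (R=0.1250) → pose (4.1610, -0.3315, -2.5590)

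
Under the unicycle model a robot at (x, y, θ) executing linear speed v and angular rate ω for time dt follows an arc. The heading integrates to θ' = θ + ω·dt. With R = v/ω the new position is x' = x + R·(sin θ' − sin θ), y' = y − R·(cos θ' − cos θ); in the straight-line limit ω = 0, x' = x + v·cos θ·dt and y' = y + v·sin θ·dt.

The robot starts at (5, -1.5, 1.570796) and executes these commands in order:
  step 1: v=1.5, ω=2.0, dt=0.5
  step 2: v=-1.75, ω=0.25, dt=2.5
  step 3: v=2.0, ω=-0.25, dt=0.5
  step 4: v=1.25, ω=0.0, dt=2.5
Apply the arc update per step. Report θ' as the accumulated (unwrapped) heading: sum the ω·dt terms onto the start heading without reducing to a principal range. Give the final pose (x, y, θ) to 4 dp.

(4.7001, -1.7390, 3.0708)

step 1: θ'=2.5708 (R=0.7500) → pose (4.6552, -0.8689, 2.5708)
step 2: θ'=3.1958 (R=-7.0000) → pose (8.8166, -1.9683, 3.1958)
step 3: θ'=3.0708 (R=-8.0000) → pose (7.8173, -1.9600, 3.0708)
step 4: θ'=3.0708 (straight) → pose (4.7001, -1.7390, 3.0708)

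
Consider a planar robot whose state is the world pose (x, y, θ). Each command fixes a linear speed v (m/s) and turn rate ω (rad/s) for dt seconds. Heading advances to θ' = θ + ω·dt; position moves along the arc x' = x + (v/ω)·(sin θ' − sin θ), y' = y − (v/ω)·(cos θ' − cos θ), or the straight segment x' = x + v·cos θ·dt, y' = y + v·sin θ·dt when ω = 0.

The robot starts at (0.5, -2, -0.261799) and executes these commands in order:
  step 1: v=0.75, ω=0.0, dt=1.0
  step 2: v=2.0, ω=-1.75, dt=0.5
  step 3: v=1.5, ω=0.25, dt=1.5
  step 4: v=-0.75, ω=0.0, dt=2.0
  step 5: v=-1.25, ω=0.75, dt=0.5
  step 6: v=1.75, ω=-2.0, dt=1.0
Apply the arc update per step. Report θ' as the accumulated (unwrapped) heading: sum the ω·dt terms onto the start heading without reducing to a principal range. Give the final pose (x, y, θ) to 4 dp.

step 1: θ'=-0.2618 (straight) → pose (1.2244, -2.1941, -0.2618)
step 2: θ'=-1.1368 (R=-1.1429) → pose (1.9656, -2.8175, -1.1368)
step 3: θ'=-0.7618 (R=6.0000) → pose (3.2680, -4.6360, -0.7618)
step 4: θ'=-0.7618 (straight) → pose (2.1826, -3.6007, -0.7618)
step 5: θ'=-0.3868 (R=-1.6667) → pose (1.6609, -3.2631, -0.3868)
step 6: θ'=-2.3868 (R=-0.8750) → pose (1.9303, -4.7109, -2.3868)

(1.9303, -4.7109, -2.3868)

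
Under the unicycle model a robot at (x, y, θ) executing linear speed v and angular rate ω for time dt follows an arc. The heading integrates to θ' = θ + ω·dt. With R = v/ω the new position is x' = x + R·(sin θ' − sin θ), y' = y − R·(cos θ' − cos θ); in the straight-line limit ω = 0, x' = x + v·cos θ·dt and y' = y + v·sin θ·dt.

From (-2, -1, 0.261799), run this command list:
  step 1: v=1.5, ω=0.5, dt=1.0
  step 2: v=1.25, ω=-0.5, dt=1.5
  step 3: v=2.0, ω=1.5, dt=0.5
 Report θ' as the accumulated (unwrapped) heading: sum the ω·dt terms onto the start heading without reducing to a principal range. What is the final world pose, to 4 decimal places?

(1.8948, 0.7863, 0.7618)

step 1: θ'=0.7618 (R=3.0000) → pose (-0.7058, -0.2730, 0.7618)
step 2: θ'=0.0118 (R=-2.5000) → pose (0.9903, 0.4178, 0.0118)
step 3: θ'=0.7618 (R=1.3333) → pose (1.8948, 0.7863, 0.7618)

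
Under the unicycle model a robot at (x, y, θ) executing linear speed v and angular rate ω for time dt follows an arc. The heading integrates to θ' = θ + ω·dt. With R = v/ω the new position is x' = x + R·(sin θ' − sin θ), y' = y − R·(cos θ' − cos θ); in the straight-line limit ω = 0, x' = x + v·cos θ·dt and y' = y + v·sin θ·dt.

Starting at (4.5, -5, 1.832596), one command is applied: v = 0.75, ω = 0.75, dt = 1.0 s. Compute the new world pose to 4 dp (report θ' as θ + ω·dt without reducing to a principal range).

θ' = 1.8326 + 0.75·1.0 = 2.5826
R = v/ω = 0.75/0.75 = 1.0000
x' = 4.5 + 1.0000·(sin 2.5826 − sin 1.8326) = 4.0644
y' = -5 − 1.0000·(cos 2.5826 − cos 1.8326) = -4.4110

(4.0644, -4.4110, 2.5826)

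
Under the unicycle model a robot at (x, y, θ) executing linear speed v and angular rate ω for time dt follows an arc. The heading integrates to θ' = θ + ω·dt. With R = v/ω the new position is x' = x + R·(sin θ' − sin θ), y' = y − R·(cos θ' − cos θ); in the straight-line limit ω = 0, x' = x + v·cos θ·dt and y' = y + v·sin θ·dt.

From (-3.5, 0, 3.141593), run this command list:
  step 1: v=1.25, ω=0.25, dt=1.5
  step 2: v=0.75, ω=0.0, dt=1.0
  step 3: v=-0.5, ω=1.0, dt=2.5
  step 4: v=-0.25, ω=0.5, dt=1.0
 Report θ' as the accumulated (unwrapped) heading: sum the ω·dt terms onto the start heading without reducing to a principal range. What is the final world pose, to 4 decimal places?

(-6.3280, 0.3295, 6.5166)

step 1: θ'=3.5166 (R=5.0000) → pose (-5.3314, -0.3475, 3.5166)
step 2: θ'=3.5166 (straight) → pose (-6.0292, -0.6222, 3.5166)
step 3: θ'=6.0166 (R=-0.5000) → pose (-6.0807, 0.3254, 6.0166)
step 4: θ'=6.5166 (R=-0.5000) → pose (-6.3280, 0.3295, 6.5166)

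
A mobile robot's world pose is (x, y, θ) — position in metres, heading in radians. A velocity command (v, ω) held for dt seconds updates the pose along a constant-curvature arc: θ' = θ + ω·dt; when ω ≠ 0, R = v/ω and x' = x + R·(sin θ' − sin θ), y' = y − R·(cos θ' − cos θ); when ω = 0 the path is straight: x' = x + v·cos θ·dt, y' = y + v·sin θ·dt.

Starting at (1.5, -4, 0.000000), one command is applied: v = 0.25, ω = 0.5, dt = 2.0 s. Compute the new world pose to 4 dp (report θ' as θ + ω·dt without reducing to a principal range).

θ' = 0.0000 + 0.5·2.0 = 1.0000
R = v/ω = 0.25/0.5 = 0.5000
x' = 1.5 + 0.5000·(sin 1.0000 − sin 0.0000) = 1.9207
y' = -4 − 0.5000·(cos 1.0000 − cos 0.0000) = -3.7702

(1.9207, -3.7702, 1.0000)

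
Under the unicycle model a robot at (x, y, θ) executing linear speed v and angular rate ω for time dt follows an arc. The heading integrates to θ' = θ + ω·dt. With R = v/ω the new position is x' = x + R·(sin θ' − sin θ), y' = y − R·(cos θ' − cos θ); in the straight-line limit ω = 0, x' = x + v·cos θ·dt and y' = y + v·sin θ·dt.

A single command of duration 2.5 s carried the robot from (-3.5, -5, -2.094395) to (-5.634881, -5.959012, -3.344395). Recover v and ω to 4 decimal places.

Δθ = -3.344395 − -2.094395 = -1.250000
ω = Δθ/dt = -1.250000/2.5 = -0.5000
R = Δx/(sin θ' − sin θ) = -2.0000
v = R·ω = -2.0000·-0.5000 = 1.0000

v = 1.0000, ω = -0.5000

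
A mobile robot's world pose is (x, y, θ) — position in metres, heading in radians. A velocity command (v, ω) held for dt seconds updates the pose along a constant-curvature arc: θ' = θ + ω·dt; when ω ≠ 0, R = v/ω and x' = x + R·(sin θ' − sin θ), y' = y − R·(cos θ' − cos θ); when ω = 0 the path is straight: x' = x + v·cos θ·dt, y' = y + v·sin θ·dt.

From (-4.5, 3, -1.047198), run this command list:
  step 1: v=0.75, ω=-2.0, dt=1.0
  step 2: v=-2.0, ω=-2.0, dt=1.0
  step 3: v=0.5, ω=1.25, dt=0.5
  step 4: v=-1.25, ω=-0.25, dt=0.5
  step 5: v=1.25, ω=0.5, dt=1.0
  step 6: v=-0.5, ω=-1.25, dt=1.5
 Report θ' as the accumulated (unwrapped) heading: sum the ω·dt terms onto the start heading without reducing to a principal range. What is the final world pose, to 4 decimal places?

(-4.2766, 1.2633, -5.9222)

step 1: θ'=-3.0472 (R=-0.3750) → pose (-4.7894, 2.4392, -3.0472)
step 2: θ'=-5.0472 (R=1.0000) → pose (-3.7507, 1.1150, -5.0472)
step 3: θ'=-4.4222 (R=0.4000) → pose (-3.7452, 1.3609, -4.4222)
step 4: θ'=-4.5472 (R=5.0000) → pose (-3.6042, 0.7524, -4.5472)
step 5: θ'=-4.0472 (R=2.5000) → pose (-4.1032, 1.8844, -4.0472)
step 6: θ'=-5.9222 (R=0.4000) → pose (-4.2766, 1.2633, -5.9222)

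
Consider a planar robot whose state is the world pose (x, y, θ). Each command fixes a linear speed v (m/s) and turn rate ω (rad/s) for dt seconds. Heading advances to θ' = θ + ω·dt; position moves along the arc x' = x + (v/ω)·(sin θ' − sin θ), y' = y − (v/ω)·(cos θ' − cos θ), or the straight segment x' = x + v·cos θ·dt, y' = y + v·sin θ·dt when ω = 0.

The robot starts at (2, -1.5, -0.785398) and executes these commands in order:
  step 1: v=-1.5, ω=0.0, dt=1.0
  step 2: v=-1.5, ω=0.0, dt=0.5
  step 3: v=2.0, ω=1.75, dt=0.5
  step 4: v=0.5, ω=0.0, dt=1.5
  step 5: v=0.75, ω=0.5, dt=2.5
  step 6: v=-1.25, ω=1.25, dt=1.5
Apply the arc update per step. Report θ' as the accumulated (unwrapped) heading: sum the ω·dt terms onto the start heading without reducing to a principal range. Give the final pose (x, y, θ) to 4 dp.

(4.4386, -0.2483, 3.2146)

step 1: θ'=-0.7854 (straight) → pose (0.9393, -0.4393, -0.7854)
step 2: θ'=-0.7854 (straight) → pose (0.4090, 0.0910, -0.7854)
step 3: θ'=0.0896 (R=1.1429) → pose (1.3194, -0.2392, 0.0896)
step 4: θ'=0.0896 (straight) → pose (2.0664, -0.1720, 0.0896)
step 5: θ'=1.3396 (R=1.5000) → pose (3.3923, 0.9782, 1.3396)
step 6: θ'=3.2146 (R=-1.0000) → pose (4.4386, -0.2483, 3.2146)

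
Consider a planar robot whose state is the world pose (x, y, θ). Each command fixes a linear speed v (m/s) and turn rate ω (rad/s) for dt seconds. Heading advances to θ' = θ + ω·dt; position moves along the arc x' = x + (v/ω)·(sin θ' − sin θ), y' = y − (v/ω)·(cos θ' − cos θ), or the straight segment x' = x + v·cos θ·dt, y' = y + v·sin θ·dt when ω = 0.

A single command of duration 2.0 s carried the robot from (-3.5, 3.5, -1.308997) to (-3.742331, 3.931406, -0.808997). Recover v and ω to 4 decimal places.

v = -0.2500, ω = 0.2500

Δθ = -0.808997 − -1.308997 = 0.500000
ω = Δθ/dt = 0.500000/2.0 = 0.2500
R = −Δy/(cos θ' − cos θ) = -1.0000
v = R·ω = -1.0000·0.2500 = -0.2500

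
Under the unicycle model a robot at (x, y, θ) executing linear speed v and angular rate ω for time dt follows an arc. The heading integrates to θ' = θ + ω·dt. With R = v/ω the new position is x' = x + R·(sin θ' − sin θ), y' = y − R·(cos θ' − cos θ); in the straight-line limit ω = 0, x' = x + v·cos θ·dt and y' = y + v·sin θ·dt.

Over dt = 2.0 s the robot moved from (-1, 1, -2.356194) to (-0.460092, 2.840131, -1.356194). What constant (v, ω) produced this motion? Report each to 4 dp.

Δθ = -1.356194 − -2.356194 = 1.000000
ω = Δθ/dt = 1.000000/2.0 = 0.5000
R = −Δy/(cos θ' − cos θ) = -2.0000
v = R·ω = -2.0000·0.5000 = -1.0000

v = -1.0000, ω = 0.5000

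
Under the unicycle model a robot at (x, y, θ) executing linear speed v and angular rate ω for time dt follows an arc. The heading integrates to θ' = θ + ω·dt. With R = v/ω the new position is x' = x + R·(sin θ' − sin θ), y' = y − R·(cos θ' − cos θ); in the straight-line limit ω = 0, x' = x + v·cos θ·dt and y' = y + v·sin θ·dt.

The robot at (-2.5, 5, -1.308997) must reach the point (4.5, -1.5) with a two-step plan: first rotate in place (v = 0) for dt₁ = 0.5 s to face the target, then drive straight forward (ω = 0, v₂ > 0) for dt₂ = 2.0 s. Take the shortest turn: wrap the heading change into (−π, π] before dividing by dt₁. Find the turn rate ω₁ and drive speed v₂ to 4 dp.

ω₁ = 1.1212, v₂ = 4.7762

heading to target = atan2(-1.5−5, 4.5−-2.5) = -0.7484
Δθ = wrap(-0.7484 − -1.3090) = 0.5606; ω₁ = Δθ/dt₁ = 1.1212
distance = √((4.5−-2.5)² + (-1.5−5)²) = 9.5525; v₂ = distance/dt₂ = 4.7762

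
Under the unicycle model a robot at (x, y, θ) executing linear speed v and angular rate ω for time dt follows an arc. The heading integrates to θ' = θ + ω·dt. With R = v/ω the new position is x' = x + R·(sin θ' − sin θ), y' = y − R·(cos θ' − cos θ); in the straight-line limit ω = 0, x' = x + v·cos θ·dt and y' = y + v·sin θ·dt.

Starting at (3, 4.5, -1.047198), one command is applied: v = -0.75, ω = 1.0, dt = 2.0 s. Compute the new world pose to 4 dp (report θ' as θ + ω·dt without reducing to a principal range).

θ' = -1.0472 + 1.0·2.0 = 0.9528
R = v/ω = -0.75/1.0 = -0.7500
x' = 3 + -0.7500·(sin 0.9528 − sin -1.0472) = 1.7392
y' = 4.5 − -0.7500·(cos 0.9528 − cos -1.0472) = 4.5596

(1.7392, 4.5596, 0.9528)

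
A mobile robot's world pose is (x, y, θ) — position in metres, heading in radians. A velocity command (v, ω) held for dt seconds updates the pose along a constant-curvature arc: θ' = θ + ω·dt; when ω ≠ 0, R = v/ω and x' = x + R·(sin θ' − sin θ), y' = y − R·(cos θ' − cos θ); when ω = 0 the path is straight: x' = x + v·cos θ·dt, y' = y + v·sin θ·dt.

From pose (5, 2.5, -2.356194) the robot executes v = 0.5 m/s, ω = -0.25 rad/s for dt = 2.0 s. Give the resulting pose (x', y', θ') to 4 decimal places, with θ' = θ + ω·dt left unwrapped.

(4.1489, 1.9951, -2.8562)

θ' = -2.3562 + -0.25·2.0 = -2.8562
R = v/ω = 0.5/-0.25 = -2.0000
x' = 5 + -2.0000·(sin -2.8562 − sin -2.3562) = 4.1489
y' = 2.5 − -2.0000·(cos -2.8562 − cos -2.3562) = 1.9951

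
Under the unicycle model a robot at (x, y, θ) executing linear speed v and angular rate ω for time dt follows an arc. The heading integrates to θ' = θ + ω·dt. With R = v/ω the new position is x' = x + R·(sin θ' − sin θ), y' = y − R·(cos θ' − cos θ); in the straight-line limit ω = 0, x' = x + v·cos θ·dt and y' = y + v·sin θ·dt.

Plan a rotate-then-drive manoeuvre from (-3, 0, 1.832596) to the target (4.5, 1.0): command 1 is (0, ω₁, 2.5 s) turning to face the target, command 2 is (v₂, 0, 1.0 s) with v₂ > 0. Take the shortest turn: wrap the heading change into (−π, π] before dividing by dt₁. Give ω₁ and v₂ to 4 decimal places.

heading to target = atan2(1−0, 4.5−-3) = 0.1326
Δθ = wrap(0.1326 − 1.8326) = -1.7000; ω₁ = Δθ/dt₁ = -0.6800
distance = √((4.5−-3)² + (1−0)²) = 7.5664; v₂ = distance/dt₂ = 7.5664

ω₁ = -0.6800, v₂ = 7.5664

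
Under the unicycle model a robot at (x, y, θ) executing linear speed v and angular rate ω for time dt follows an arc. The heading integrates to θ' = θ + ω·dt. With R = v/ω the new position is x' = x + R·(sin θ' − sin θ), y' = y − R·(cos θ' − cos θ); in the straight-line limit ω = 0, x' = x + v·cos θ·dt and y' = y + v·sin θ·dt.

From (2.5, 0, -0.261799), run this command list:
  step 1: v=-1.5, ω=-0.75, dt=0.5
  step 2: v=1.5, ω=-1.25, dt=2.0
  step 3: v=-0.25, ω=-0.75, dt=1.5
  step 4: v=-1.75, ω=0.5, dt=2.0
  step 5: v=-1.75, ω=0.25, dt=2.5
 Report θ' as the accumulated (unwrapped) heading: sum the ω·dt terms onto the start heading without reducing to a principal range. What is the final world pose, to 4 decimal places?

step 1: θ'=-0.6368 (R=2.0000) → pose (1.8284, 0.3238, -0.6368)
step 2: θ'=-3.1368 (R=-1.2000) → pose (1.1206, -1.8409, -3.1368)
step 3: θ'=-4.2618 (R=0.3333) → pose (1.4223, -2.0291, -4.2618)
step 4: θ'=-3.2618 (R=-3.5000) → pose (4.1532, -3.9796, -3.2618)
step 5: θ'=-2.6368 (R=-7.0000) → pose (8.3780, -3.1570, -2.6368)

(8.3780, -3.1570, -2.6368)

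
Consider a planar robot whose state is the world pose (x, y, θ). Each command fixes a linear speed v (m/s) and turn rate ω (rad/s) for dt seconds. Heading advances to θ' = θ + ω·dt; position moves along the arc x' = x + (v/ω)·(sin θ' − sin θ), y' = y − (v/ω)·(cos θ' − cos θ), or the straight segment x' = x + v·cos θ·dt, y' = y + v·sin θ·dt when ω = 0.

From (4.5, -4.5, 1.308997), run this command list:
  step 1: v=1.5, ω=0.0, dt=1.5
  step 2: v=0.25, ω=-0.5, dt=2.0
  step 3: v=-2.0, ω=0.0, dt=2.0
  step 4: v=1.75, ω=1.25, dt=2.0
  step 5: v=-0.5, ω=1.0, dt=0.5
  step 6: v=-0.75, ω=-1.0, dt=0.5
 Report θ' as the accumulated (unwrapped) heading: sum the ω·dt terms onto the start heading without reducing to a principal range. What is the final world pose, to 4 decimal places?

(2.2505, -0.5902, 2.8090)

step 1: θ'=1.3090 (straight) → pose (5.0823, -2.3267, 1.3090)
step 2: θ'=0.3090 (R=-0.5000) → pose (5.4133, -1.9798, 0.3090)
step 3: θ'=0.3090 (straight) → pose (1.6027, -3.1962, 0.3090)
step 4: θ'=2.8090 (R=1.4000) → pose (1.6340, -0.5392, 2.8090)
step 5: θ'=3.3090 (R=-0.5000) → pose (1.8806, -0.5596, 3.3090)
step 6: θ'=2.8090 (R=0.7500) → pose (2.2505, -0.5902, 2.8090)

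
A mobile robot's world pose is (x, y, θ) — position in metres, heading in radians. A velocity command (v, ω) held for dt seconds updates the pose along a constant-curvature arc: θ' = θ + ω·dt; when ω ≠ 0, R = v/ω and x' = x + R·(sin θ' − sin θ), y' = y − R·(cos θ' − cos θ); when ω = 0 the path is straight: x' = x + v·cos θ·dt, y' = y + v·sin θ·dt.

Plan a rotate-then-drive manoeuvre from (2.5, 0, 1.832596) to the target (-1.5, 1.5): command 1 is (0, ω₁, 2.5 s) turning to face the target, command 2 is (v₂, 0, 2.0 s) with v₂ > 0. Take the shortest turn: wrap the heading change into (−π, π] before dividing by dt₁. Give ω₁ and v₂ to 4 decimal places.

ω₁ = 0.3801, v₂ = 2.1360

heading to target = atan2(1.5−0, -1.5−2.5) = 2.7828
Δθ = wrap(2.7828 − 1.8326) = 0.9502; ω₁ = Δθ/dt₁ = 0.3801
distance = √((-1.5−2.5)² + (1.5−0)²) = 4.2720; v₂ = distance/dt₂ = 2.1360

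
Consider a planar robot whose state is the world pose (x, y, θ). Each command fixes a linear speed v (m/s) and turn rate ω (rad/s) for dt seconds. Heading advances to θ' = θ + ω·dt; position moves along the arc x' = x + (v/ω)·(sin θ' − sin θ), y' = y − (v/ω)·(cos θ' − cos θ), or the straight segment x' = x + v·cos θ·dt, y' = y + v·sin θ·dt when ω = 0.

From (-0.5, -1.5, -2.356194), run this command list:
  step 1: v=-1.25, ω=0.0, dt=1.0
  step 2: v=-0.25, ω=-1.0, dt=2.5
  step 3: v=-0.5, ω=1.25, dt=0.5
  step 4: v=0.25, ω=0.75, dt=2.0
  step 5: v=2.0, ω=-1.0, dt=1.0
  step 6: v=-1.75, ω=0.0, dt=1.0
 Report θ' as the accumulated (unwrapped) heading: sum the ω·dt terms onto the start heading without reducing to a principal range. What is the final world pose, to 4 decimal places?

step 1: θ'=-2.3562 (straight) → pose (0.3839, -0.6161, -2.3562)
step 2: θ'=-4.8562 (R=0.2500) → pose (0.8081, -0.8287, -4.8562)
step 3: θ'=-4.2312 (R=-0.4000) → pose (0.8494, -1.0712, -4.2312)
step 4: θ'=-2.7312 (R=0.3333) → pose (0.4209, -0.9198, -2.7312)
step 5: θ'=-3.7312 (R=-2.0000) → pose (-1.4891, -0.7482, -3.7312)
step 6: θ'=-3.7312 (straight) → pose (-0.0346, -1.7213, -3.7312)

(-0.0346, -1.7213, -3.7312)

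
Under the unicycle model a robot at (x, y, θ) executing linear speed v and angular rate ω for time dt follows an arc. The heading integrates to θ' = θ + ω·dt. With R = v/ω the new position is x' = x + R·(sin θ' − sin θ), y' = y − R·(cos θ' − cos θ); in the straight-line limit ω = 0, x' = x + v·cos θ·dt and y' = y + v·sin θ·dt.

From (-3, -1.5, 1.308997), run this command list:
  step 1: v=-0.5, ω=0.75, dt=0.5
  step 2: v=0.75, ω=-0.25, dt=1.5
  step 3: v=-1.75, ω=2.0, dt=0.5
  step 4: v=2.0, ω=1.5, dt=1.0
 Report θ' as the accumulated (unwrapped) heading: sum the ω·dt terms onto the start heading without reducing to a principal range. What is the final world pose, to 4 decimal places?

step 1: θ'=1.6840 (R=-0.6667) → pose (-3.0184, -1.7479, 1.6840)
step 2: θ'=1.3090 (R=-3.0000) → pose (-2.9354, -0.6325, 1.3090)
step 3: θ'=2.3090 (R=-0.8750) → pose (-2.7375, -1.4478, 2.3090)
step 4: θ'=3.8090 (R=1.3333) → pose (-4.5490, -1.2979, 3.8090)

(-4.5490, -1.2979, 3.8090)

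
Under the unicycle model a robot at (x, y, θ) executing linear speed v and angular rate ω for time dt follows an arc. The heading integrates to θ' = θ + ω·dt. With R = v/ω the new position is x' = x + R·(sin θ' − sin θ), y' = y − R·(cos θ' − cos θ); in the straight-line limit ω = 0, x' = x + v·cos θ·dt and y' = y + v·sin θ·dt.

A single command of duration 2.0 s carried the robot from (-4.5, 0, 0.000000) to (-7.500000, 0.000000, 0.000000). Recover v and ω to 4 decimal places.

v = -1.5000, ω = 0.0000

Δθ = 0.000000 − 0.000000 = 0.000000
ω = Δθ/dt = 0.000000/2.0 = 0.0000
ω = 0 → v = (Δx·cos θ + Δy·sin θ)/dt = -1.5000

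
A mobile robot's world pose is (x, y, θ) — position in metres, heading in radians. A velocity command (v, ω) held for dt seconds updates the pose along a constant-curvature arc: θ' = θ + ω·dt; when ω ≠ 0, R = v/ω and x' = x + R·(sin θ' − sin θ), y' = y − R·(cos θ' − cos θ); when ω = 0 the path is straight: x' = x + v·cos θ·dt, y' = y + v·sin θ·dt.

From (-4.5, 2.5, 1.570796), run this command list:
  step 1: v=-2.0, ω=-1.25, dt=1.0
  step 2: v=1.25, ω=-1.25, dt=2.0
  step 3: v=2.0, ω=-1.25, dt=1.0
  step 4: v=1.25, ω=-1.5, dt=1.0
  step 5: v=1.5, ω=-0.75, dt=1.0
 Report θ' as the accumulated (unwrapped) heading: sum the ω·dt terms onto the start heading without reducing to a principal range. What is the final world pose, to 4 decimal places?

step 1: θ'=0.3208 (R=1.6000) → pose (-5.5955, 0.9816, 0.3208)
step 2: θ'=-2.1792 (R=-1.0000) → pose (-4.4596, -0.5389, -2.1792)
step 3: θ'=-3.4292 (R=-1.6000) → pose (-6.2264, -1.1587, -3.4292)
step 4: θ'=-4.9292 (R=-0.8333) → pose (-6.8038, -0.1803, -4.9292)
step 5: θ'=-5.6792 (R=-2.0000) → pose (-5.9865, 1.0356, -5.6792)

(-5.9865, 1.0356, -5.6792)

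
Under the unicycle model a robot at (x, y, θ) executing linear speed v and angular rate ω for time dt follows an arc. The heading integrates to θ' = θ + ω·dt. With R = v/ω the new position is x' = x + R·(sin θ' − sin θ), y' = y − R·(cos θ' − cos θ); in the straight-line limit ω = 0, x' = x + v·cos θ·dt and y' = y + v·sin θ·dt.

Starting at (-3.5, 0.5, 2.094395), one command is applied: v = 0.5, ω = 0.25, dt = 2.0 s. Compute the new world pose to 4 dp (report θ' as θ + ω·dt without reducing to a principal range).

θ' = 2.0944 + 0.25·2.0 = 2.5944
R = v/ω = 0.5/0.25 = 2.0000
x' = -3.5 + 2.0000·(sin 2.5944 − sin 2.0944) = -4.1915
y' = 0.5 − 2.0000·(cos 2.5944 − cos 2.0944) = 1.2080

(-4.1915, 1.2080, 2.5944)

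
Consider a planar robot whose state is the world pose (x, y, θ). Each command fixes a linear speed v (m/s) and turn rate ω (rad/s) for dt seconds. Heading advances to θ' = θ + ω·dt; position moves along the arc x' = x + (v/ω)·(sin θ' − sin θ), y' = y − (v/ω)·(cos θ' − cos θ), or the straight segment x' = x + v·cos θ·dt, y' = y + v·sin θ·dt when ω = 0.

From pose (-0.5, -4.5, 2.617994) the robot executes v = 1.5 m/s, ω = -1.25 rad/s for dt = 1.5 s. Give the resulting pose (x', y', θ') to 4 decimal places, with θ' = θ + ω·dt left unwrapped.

θ' = 2.6180 + -1.25·1.5 = 0.7430
R = v/ω = 1.5/-1.25 = -1.2000
x' = -0.5 + -1.2000·(sin 0.7430 − sin 2.6180) = -0.7118
y' = -4.5 − -1.2000·(cos 0.7430 − cos 2.6180) = -2.5770

(-0.7118, -2.5770, 0.7430)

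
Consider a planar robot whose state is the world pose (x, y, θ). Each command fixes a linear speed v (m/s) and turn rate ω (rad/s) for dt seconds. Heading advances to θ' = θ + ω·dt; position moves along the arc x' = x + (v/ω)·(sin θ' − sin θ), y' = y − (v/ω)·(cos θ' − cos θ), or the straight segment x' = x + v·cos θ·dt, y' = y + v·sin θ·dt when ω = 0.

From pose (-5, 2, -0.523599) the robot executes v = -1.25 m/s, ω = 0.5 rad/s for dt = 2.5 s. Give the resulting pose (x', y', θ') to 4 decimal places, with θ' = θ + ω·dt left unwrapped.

θ' = -0.5236 + 0.5·2.5 = 0.7264
R = v/ω = -1.25/0.5 = -2.5000
x' = -5 + -2.5000·(sin 0.7264 − sin -0.5236) = -7.9105
y' = 2 − -2.5000·(cos 0.7264 − cos -0.5236) = 1.7039

(-7.9105, 1.7039, 0.7264)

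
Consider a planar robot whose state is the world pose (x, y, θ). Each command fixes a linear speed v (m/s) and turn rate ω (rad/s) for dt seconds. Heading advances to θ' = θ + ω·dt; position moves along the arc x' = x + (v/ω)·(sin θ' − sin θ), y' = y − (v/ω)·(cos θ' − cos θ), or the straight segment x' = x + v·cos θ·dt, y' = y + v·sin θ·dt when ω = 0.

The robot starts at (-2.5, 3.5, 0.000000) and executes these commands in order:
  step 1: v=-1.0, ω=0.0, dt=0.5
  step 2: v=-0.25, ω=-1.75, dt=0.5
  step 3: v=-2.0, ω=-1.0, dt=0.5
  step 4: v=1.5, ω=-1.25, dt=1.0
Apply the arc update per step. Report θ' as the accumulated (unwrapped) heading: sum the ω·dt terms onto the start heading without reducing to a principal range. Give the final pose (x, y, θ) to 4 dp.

step 1: θ'=0.0000 (straight) → pose (-3.0000, 3.5000, 0.0000)
step 2: θ'=-0.8750 (R=0.1429) → pose (-3.1096, 3.5513, -0.8750)
step 3: θ'=-1.3750 (R=2.0000) → pose (-3.5363, 4.4442, -1.3750)
step 4: θ'=-2.6250 (R=-1.2000) → pose (-4.1207, 3.1673, -2.6250)

(-4.1207, 3.1673, -2.6250)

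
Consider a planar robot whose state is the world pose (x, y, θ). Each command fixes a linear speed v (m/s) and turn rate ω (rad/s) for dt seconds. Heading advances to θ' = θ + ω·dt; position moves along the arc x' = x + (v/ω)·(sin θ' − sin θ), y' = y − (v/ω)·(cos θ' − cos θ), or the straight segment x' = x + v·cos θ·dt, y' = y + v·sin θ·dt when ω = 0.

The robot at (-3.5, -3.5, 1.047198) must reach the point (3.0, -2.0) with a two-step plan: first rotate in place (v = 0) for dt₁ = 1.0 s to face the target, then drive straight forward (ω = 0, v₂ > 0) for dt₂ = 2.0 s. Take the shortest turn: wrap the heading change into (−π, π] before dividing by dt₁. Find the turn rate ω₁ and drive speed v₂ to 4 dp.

heading to target = atan2(-2−-3.5, 3−-3.5) = 0.2268
Δθ = wrap(0.2268 − 1.0472) = -0.8204; ω₁ = Δθ/dt₁ = -0.8204
distance = √((3−-3.5)² + (-2−-3.5)²) = 6.6708; v₂ = distance/dt₂ = 3.3354

ω₁ = -0.8204, v₂ = 3.3354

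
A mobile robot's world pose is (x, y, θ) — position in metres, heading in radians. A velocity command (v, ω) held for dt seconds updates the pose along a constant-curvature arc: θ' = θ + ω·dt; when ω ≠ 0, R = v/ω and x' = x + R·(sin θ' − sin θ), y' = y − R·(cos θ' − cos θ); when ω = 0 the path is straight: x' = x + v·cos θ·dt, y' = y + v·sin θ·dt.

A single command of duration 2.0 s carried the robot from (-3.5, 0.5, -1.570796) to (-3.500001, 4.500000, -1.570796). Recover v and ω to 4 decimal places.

Δθ = -1.570796 − -1.570796 = 0.000000
ω = Δθ/dt = 0.000000/2.0 = 0.0000
ω = 0 → v = (Δx·cos θ + Δy·sin θ)/dt = -2.0000

v = -2.0000, ω = 0.0000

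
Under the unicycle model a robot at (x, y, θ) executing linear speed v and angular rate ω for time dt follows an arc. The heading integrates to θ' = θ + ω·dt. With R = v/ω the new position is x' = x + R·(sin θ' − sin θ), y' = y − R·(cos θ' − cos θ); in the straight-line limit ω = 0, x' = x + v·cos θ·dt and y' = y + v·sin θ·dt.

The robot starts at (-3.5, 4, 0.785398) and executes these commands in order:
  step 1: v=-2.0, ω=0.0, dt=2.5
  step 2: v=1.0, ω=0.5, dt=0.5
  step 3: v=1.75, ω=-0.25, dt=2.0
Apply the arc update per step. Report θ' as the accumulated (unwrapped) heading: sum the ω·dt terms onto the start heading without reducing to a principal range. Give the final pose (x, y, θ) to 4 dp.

step 1: θ'=0.7854 (straight) → pose (-7.0355, 0.4645, 0.7854)
step 2: θ'=1.0354 (R=2.0000) → pose (-6.7296, 0.8583, 1.0354)
step 3: θ'=0.5354 (R=-7.0000) → pose (-4.2804, 3.3075, 0.5354)

(-4.2804, 3.3075, 0.5354)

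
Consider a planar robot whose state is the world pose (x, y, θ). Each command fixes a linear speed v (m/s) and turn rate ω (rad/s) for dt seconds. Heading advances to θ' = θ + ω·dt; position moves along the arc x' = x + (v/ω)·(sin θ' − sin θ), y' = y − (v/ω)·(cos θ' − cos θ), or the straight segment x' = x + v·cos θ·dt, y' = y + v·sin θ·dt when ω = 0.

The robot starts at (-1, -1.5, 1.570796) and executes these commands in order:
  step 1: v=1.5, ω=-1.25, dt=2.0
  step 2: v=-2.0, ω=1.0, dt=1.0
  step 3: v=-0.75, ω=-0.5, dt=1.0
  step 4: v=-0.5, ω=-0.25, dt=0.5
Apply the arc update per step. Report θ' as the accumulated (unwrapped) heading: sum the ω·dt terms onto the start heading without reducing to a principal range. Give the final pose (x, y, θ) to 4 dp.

(-1.5330, 0.2665, -0.5542)

step 1: θ'=-0.9292 (R=-1.2000) → pose (1.1614, -0.7818, -0.9292)
step 2: θ'=0.0708 (R=-2.0000) → pose (-0.5824, 0.0162, 0.0708)
step 3: θ'=-0.4292 (R=1.5000) → pose (-1.3127, 0.1485, -0.4292)
step 4: θ'=-0.5542 (R=2.0000) → pose (-1.5330, 0.2665, -0.5542)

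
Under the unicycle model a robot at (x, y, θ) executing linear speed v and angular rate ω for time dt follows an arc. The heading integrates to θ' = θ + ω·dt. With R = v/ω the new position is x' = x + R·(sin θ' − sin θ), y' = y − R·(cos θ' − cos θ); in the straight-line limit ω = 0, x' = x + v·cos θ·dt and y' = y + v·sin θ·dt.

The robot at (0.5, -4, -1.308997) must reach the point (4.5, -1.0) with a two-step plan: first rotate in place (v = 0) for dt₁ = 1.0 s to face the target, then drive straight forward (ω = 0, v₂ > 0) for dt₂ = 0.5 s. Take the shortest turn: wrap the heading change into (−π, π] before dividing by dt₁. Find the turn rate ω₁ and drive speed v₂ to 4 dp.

heading to target = atan2(-1−-4, 4.5−0.5) = 0.6435
Δθ = wrap(0.6435 − -1.3090) = 1.9525; ω₁ = Δθ/dt₁ = 1.9525
distance = √((4.5−0.5)² + (-1−-4)²) = 5.0000; v₂ = distance/dt₂ = 10.0000

ω₁ = 1.9525, v₂ = 10.0000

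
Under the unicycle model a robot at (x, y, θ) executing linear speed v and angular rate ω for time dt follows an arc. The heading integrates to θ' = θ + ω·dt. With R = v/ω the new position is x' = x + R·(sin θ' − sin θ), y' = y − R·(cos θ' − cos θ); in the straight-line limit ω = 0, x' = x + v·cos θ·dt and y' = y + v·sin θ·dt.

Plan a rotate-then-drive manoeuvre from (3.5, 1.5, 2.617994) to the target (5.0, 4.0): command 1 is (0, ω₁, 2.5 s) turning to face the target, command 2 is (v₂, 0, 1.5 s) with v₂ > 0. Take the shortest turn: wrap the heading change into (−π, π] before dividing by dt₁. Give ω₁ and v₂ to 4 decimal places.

ω₁ = -0.6350, v₂ = 1.9437

heading to target = atan2(4−1.5, 5−3.5) = 1.0304
Δθ = wrap(1.0304 − 2.6180) = -1.5876; ω₁ = Δθ/dt₁ = -0.6350
distance = √((5−3.5)² + (4−1.5)²) = 2.9155; v₂ = distance/dt₂ = 1.9437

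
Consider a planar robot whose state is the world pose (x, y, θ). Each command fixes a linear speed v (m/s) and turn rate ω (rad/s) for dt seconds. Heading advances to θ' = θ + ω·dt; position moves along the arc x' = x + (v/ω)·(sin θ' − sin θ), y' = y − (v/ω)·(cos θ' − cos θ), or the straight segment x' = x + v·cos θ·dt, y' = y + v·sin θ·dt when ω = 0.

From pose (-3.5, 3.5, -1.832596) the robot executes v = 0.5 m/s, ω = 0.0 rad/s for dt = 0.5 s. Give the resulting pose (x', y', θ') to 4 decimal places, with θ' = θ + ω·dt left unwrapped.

(-3.5647, 3.2585, -1.8326)

θ' = -1.8326 + 0.0·0.5 = -1.8326
ω = 0 → straight: x' = -3.5 + 0.5·cos(-1.8326)·0.5 = -3.5647
y' = 3.5 + 0.5·sin(-1.8326)·0.5 = 3.2585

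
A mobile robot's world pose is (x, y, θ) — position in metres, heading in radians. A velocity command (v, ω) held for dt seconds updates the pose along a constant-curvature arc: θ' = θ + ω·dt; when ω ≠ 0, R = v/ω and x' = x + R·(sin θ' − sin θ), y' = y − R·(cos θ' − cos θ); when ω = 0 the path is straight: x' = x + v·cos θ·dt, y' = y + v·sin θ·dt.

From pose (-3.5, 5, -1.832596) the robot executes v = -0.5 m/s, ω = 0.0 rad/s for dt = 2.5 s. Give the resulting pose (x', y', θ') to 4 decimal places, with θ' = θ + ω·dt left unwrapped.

(-3.1765, 6.2074, -1.8326)

θ' = -1.8326 + 0.0·2.5 = -1.8326
ω = 0 → straight: x' = -3.5 + -0.5·cos(-1.8326)·2.5 = -3.1765
y' = 5 + -0.5·sin(-1.8326)·2.5 = 6.2074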